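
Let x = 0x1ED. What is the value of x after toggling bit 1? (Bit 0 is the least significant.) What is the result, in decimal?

495

x = 0000111101101
bit 1 is currently 0; toggle it via x ^ (1 << 1) = x ^ 2
→ 0000111101111 = 495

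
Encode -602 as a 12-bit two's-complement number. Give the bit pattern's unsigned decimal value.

3494

602 in 12 bits: 001001011010
Invert: 110110100101
Add 1:  110110100110 = 3494
(Check: 2^12 - 602 = 4096 - 602 = 3494.)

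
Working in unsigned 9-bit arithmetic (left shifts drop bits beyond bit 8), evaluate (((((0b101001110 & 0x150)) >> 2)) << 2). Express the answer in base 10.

0b101001110 = 101001110
0x150 = 101010000
→ & → 101000000 = 320
→ >> 2 → 001010000 = 80
→ << 2 (mod 2^9) → 101000000 = 320

320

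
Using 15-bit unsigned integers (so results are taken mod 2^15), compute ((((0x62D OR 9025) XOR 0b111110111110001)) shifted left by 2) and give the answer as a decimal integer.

0x62D = 000011000101101
9025 = 010001101000001
→ OR → 010011101101101 = 10093
0b111110111110001 = 111110111110001
→ XOR → 101101010011100 = 23196
→ shifted left by 2 (mod 2^15) → 110101001110000 = 27248

27248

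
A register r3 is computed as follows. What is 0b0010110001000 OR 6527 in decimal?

7679

a = 0010110001000
6527 = 1100101111111
 OR → 1110111111111 = 7679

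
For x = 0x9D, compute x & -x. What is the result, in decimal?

1

x = 10011101 = 157
-x (two's complement) = …01100011
AND   = 00000001 = 1
(x & -x isolates the lowest set bit of x.)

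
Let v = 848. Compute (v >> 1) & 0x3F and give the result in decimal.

40

v = 1101010000
Shift right by 1: 110101000
Mask low 6 bits: 101000 = 40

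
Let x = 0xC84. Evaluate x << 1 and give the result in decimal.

6408

0xC84 = 0110010000100
shift left by 1 → 1100100001000 = 6408
(equivalently, 3204 × 2^1 = 3204 × 2)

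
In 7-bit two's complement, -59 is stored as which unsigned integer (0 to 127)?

69

59 in 7 bits: 0111011
Invert: 1000100
Add 1:  1000101 = 69
(Check: 2^7 - 59 = 128 - 59 = 69.)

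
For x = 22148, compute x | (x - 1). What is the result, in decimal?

x = 101011010000100 = 22148
x - 1 = 101011010000011
OR    = 101011010000111 = 22151
(x | (x - 1) sets all bits below the lowest set bit.)

22151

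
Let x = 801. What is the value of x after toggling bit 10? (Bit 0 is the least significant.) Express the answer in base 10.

x = 01100100001
bit 10 is currently 0; toggle it via x ^ (1 << 10) = x ^ 1024
→ 11100100001 = 1825

1825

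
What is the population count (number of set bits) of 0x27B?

0x27B = 1001111011
Count the 1s: 1 + 1 + 1 + 1 + 1 + 1 + 1 = 7

7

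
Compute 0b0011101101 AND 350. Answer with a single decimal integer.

76

a = 011101101
350 = 101011110
AND → 001001100 = 76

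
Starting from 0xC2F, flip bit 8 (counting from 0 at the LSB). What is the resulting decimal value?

3375

x = 0110000101111
bit 8 is currently 0; toggle it via x ^ (1 << 8) = x ^ 256
→ 0110100101111 = 3375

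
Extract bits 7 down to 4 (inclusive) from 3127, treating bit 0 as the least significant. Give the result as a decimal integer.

3

v = 00110000110111
Shift right by 4: 0011000011
Mask low 4 bits: 0011 = 3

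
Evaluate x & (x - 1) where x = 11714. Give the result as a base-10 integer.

x = 10110111000010 = 11714
x - 1 = 10110111000001
AND   = 10110111000000 = 11712
(x & (x - 1) clears the lowest set bit of x.)

11712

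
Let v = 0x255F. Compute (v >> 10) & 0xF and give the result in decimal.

9

v = 010010101011111
Shift right by 10: 01001
Mask low 4 bits: 1001 = 9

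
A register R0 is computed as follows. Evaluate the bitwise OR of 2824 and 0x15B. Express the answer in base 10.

2907

2824 = 101100001000
0x15B = 000101011011
 OR → 101101011011 = 2907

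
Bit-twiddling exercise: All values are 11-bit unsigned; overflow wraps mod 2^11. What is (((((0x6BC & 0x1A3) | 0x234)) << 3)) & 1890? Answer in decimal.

1312

0x6BC = 11010111100
0x1A3 = 00110100011
→ & → 00010100000 = 160
0x234 = 01000110100
→ | → 01010110100 = 692
→ << 3 (mod 2^11) → 10110100000 = 1440
1890 = 11101100010
→ & → 10100100000 = 1312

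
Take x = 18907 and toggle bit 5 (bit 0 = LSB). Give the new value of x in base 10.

18939

x = 100100111011011
bit 5 is currently 0; toggle it via x ^ (1 << 5) = x ^ 32
→ 100100111111011 = 18939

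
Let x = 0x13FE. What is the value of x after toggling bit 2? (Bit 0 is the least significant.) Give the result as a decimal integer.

5114

x = 1001111111110
bit 2 is currently 1; toggle it via x ^ (1 << 2) = x ^ 4
→ 1001111111010 = 5114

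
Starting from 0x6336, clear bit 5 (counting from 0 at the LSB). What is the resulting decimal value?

25366

x = 110001100110110
bit 5 is currently 1; clear it via x & ~(1 << 5) = x & ~32
→ 110001100010110 = 25366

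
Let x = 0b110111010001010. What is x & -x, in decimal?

2

x = 110111010001010 = 28298
-x (two's complement) = …001000101110110
AND   = 000000000000010 = 2
(x & -x isolates the lowest set bit of x.)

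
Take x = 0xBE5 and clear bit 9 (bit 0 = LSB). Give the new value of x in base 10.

x = 00101111100101
bit 9 is currently 1; clear it via x & ~(1 << 9) = x & ~512
→ 00100111100101 = 2533

2533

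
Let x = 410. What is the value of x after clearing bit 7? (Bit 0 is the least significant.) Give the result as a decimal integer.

x = 000110011010
bit 7 is currently 1; clear it via x & ~(1 << 7) = x & ~128
→ 000100011010 = 282

282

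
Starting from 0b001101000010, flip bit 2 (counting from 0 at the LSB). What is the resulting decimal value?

838

x = 001101000010
bit 2 is currently 0; toggle it via x ^ (1 << 2) = x ^ 4
→ 001101000110 = 838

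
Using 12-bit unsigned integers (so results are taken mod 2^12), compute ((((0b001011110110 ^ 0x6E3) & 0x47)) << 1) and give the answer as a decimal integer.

10

0b001011110110 = 001011110110
0x6E3 = 011011100011
→ ^ → 010000010101 = 1045
0x47 = 000001000111
→ & → 000000000101 = 5
→ << 1 (mod 2^12) → 000000001010 = 10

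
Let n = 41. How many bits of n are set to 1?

3

41 = 101001
Count the 1s: 1 + 1 + 1 = 3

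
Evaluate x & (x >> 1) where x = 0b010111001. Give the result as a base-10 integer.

x = 10111001 = 185
x>>1 = 01011100
AND  = 00011000 = 24
(x & (x >> 1) has a 1 wherever x has two consecutive 1 bits.)

24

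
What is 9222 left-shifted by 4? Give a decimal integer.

147552

9222 = 000010010000000110
shift left by 4 → 100100000001100000 = 147552
(equivalently, 9222 × 2^4 = 9222 × 16)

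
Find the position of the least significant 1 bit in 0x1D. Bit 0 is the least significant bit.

0x1D = 11101
Trailing zeros: 0, so the lowest set bit is bit 0 (value 1).

0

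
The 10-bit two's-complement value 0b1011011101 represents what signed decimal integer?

pattern = 1011011101 (MSB is 1 ⇒ negative)
Invert: 0100100010, add 1 → 0100100011 = 291, so the value is -291.
(Equivalently: 733 - 2^10 = 733 - 1024 = -291.)

-291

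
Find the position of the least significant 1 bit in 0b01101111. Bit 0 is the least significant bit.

0b01101111 = 1101111
Trailing zeros: 0, so the lowest set bit is bit 0 (value 1).

0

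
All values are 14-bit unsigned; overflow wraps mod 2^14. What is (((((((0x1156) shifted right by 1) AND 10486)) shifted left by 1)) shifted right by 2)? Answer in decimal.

1105

0x1156 = 01000101010110
→ shifted right by 1 → 00100010101011 = 2219
10486 = 10100011110110
→ AND → 00100010100010 = 2210
→ shifted left by 1 (mod 2^14) → 01000101000100 = 4420
→ shifted right by 2 → 00010001010001 = 1105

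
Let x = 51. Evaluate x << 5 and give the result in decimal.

51 = 00000110011
shift left by 5 → 11001100000 = 1632
(equivalently, 51 × 2^5 = 51 × 32)

1632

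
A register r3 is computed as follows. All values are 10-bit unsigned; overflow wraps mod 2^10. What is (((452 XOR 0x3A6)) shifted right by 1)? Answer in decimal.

305

452 = 0111000100
0x3A6 = 1110100110
→ XOR → 1001100010 = 610
→ shifted right by 1 → 0100110001 = 305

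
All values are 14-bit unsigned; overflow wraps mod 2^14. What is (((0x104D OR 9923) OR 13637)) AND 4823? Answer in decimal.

0x104D = 01000001001101
9923 = 10011011000011
→ OR → 11011011001111 = 14031
13637 = 11010101000101
→ OR → 11011111001111 = 14287
4823 = 01001011010111
→ AND → 01001011000111 = 4807

4807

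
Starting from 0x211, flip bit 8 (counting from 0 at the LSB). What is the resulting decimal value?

x = 1000010001
bit 8 is currently 0; toggle it via x ^ (1 << 8) = x ^ 256
→ 1100010001 = 785

785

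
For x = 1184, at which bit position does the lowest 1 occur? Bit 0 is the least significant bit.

5

1184 = 10010100000
Trailing zeros: 5, so the lowest set bit is bit 5 (value 32).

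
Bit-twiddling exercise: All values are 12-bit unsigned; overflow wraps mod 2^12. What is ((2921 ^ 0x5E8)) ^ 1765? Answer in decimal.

2148

2921 = 101101101001
0x5E8 = 010111101000
→ ^ → 111010000001 = 3713
1765 = 011011100101
→ ^ → 100001100100 = 2148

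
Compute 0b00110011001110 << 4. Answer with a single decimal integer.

x = 0000110011001110
shift left by 4 → 1100110011100000 = 52448
(equivalently, 3278 × 2^4 = 3278 × 16)

52448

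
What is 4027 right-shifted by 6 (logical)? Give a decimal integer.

4027 = 111110111011
shift right by 6 → 000000111110 = 62
(equivalently, floor(4027 / 64))

62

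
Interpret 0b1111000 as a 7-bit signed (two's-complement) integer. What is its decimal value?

-8

pattern = 1111000 (MSB is 1 ⇒ negative)
Invert: 0000111, add 1 → 0001000 = 8, so the value is -8.
(Equivalently: 120 - 2^7 = 120 - 128 = -8.)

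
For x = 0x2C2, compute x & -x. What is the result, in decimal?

2

x = 1011000010 = 706
-x (two's complement) = …0100111110
AND   = 0000000010 = 2
(x & -x isolates the lowest set bit of x.)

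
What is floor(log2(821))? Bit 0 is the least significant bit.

821 = 1100110101
The topmost 1 is at position 9 (since 2^9 = 512 ≤ 821 < 1024).

9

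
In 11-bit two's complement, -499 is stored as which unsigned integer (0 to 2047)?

499 in 11 bits: 00111110011
Invert: 11000001100
Add 1:  11000001101 = 1549
(Check: 2^11 - 499 = 2048 - 499 = 1549.)

1549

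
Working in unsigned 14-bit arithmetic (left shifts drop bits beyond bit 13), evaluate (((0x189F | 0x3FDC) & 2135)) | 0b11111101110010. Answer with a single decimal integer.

16247

0x189F = 01100010011111
0x3FDC = 11111111011100
→ | → 11111111011111 = 16351
2135 = 00100001010111
→ & → 00100001010111 = 2135
0b11111101110010 = 11111101110010
→ | → 11111101110111 = 16247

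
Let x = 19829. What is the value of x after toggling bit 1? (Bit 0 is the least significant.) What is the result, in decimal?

19831

x = 100110101110101
bit 1 is currently 0; toggle it via x ^ (1 << 1) = x ^ 2
→ 100110101110111 = 19831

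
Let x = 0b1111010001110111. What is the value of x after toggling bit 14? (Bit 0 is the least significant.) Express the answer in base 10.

x = 1111010001110111
bit 14 is currently 1; toggle it via x ^ (1 << 14) = x ^ 16384
→ 1011010001110111 = 46199

46199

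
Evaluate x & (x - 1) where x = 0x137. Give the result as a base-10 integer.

x = 100110111 = 311
x - 1 = 100110110
AND   = 100110110 = 310
(x & (x - 1) clears the lowest set bit of x.)

310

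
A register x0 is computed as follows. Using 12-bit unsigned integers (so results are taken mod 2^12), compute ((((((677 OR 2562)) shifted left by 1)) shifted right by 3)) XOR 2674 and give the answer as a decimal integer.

2779

677 = 001010100101
2562 = 101000000010
→ OR → 101010100111 = 2727
→ shifted left by 1 (mod 2^12) → 010101001110 = 1358
→ shifted right by 3 → 000010101001 = 169
2674 = 101001110010
→ XOR → 101011011011 = 2779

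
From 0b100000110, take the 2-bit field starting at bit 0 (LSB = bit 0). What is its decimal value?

2

v = 100000110
Shift right by 0: 100000110
Mask low 2 bits: 10 = 2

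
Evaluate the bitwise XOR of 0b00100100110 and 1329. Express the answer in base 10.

a = 00100100110
1329 = 10100110001
XOR → 10000010111 = 1047

1047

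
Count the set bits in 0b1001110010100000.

n = 1001110010100000
Count the 1s: 1 + 1 + 1 + 1 + 1 + 1 = 6

6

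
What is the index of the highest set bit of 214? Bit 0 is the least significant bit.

7

214 = 11010110
The topmost 1 is at position 7 (since 2^7 = 128 ≤ 214 < 256).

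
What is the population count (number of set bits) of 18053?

6

18053 = 100011010000101
Count the 1s: 1 + 1 + 1 + 1 + 1 + 1 = 6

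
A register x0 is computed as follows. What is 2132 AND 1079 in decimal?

2132 = 100001010100
1079 = 010000110111
AND → 000000010100 = 20

20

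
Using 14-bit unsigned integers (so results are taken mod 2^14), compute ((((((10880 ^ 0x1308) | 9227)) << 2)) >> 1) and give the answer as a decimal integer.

10880 = 10101010000000
0x1308 = 01001100001000
→ ^ → 11100110001000 = 14728
9227 = 10010000001011
→ | → 11110110001011 = 15755
→ << 2 (mod 2^14) → 11011000101100 = 13868
→ >> 1 → 01101100010110 = 6934

6934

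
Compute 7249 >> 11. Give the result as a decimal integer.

7249 = 1110001010001
shift right by 11 → 0000000000011 = 3
(equivalently, floor(7249 / 2048))

3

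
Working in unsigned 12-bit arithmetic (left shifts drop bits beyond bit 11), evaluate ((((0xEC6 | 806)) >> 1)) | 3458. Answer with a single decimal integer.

4083

0xEC6 = 111011000110
806 = 001100100110
→ | → 111111100110 = 4070
→ >> 1 → 011111110011 = 2035
3458 = 110110000010
→ | → 111111110011 = 4083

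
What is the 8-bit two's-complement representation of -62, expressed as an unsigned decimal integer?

194

62 in 8 bits: 00111110
Invert: 11000001
Add 1:  11000010 = 194
(Check: 2^8 - 62 = 256 - 62 = 194.)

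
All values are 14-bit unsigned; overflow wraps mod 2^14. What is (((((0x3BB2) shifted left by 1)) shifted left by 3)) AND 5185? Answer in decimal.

0x3BB2 = 11101110110010
→ shifted left by 1 (mod 2^14) → 11011101100100 = 14180
→ shifted left by 3 (mod 2^14) → 11101100100000 = 15136
5185 = 01010001000001
→ AND → 01000000000000 = 4096

4096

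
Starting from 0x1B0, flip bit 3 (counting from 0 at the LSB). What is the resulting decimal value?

x = 00110110000
bit 3 is currently 0; toggle it via x ^ (1 << 3) = x ^ 8
→ 00110111000 = 440

440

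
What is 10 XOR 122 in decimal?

112

10 = 0001010
122 = 1111010
XOR → 1110000 = 112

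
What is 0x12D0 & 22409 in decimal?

0x12D0 = 001001011010000
22409 = 101011110001001
AND → 001001010000000 = 4736

4736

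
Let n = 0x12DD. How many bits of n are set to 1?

0x12DD = 1001011011101
Count the 1s: 1 + 1 + 1 + 1 + 1 + 1 + 1 + 1 = 8

8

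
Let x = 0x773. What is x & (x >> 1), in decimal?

x = 11101110011 = 1907
x>>1 = 01110111001
AND  = 01100110001 = 817
(x & (x >> 1) has a 1 wherever x has two consecutive 1 bits.)

817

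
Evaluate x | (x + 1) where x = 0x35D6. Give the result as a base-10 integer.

x = 11010111010110 = 13782
x + 1 = 11010111010111
OR    = 11010111010111 = 13783
(x | (x + 1) sets the lowest cleared bit.)

13783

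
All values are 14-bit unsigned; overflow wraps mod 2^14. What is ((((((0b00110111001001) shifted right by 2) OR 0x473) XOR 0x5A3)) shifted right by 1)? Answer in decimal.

360

0b00110111001001 = 00110111001001
→ shifted right by 2 → 00001101110010 = 882
0x473 = 00010001110011
→ OR → 00011101110011 = 1907
0x5A3 = 00010110100011
→ XOR → 00001011010000 = 720
→ shifted right by 1 → 00000101101000 = 360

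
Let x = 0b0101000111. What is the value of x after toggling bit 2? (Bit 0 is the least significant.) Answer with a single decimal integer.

323

x = 0101000111
bit 2 is currently 1; toggle it via x ^ (1 << 2) = x ^ 4
→ 0101000011 = 323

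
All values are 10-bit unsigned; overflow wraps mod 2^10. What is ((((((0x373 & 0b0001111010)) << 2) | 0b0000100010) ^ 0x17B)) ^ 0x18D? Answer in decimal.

0x373 = 1101110011
0b0001111010 = 0001111010
→ & → 0001110010 = 114
→ << 2 (mod 2^10) → 0111001000 = 456
0b0000100010 = 0000100010
→ | → 0111101010 = 490
0x17B = 0101111011
→ ^ → 0010010001 = 145
0x18D = 0110001101
→ ^ → 0100011100 = 284

284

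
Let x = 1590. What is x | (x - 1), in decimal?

x = 11000110110 = 1590
x - 1 = 11000110101
OR    = 11000110111 = 1591
(x | (x - 1) sets all bits below the lowest set bit.)

1591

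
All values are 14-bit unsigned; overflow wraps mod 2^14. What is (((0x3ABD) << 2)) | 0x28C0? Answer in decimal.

10996

0x3ABD = 11101010111101
→ << 2 (mod 2^14) → 10101011110100 = 10996
0x28C0 = 10100011000000
→ | → 10101011110100 = 10996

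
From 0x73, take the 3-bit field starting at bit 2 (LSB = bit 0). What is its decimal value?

4

v = 001110011
Shift right by 2: 0011100
Mask low 3 bits: 100 = 4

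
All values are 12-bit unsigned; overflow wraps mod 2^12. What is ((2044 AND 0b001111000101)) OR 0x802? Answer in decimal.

3014

2044 = 011111111100
0b001111000101 = 001111000101
→ AND → 001111000100 = 964
0x802 = 100000000010
→ OR → 101111000110 = 3014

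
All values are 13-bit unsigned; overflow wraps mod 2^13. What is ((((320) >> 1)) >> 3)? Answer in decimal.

20

320 = 0000101000000
→ >> 1 → 0000010100000 = 160
→ >> 3 → 0000000010100 = 20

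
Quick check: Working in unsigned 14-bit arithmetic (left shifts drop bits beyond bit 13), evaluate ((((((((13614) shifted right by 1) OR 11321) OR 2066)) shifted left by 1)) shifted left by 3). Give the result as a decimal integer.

11248

13614 = 11010100101110
→ shifted right by 1 → 01101010010111 = 6807
11321 = 10110000111001
→ OR → 11111010111111 = 16063
2066 = 00100000010010
→ OR → 11111010111111 = 16063
→ shifted left by 1 (mod 2^14) → 11110101111110 = 15742
→ shifted left by 3 (mod 2^14) → 10101111110000 = 11248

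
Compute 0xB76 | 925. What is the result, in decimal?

0xB76 = 101101110110
925 = 001110011101
 OR → 101111111111 = 3071

3071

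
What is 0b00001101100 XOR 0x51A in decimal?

1398

a = 00001101100
0x51A = 10100011010
XOR → 10101110110 = 1398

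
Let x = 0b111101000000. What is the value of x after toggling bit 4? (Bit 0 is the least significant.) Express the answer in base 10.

x = 111101000000
bit 4 is currently 0; toggle it via x ^ (1 << 4) = x ^ 16
→ 111101010000 = 3920

3920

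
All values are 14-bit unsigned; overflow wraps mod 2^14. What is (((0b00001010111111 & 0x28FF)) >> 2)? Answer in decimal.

47

0b00001010111111 = 00001010111111
0x28FF = 10100011111111
→ & → 00000010111111 = 191
→ >> 2 → 00000000101111 = 47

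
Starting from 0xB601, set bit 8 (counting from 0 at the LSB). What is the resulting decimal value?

x = 1011011000000001
bit 8 is currently 0; set it via x | (1 << 8) = x | 256
→ 1011011100000001 = 46849

46849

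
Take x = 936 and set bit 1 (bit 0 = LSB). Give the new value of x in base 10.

x = 0001110101000
bit 1 is currently 0; set it via x | (1 << 1) = x | 2
→ 0001110101010 = 938

938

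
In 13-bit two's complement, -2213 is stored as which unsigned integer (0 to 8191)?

5979

2213 in 13 bits: 0100010100101
Invert: 1011101011010
Add 1:  1011101011011 = 5979
(Check: 2^13 - 2213 = 8192 - 2213 = 5979.)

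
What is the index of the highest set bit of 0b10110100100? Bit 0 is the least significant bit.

0b10110100100 = 10110100100
The topmost 1 is at position 10 (since 2^10 = 1024 ≤ 1444 < 2048).

10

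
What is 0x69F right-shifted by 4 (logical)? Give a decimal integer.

105

0x69F = 11010011111
shift right by 4 → 00001101001 = 105
(equivalently, floor(1695 / 16))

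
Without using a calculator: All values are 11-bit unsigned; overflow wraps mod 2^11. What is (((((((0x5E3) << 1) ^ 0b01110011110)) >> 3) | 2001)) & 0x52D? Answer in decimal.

1289

0x5E3 = 10111100011
→ << 1 (mod 2^11) → 01111000110 = 966
0b01110011110 = 01110011110
→ ^ → 00001011000 = 88
→ >> 3 → 00000001011 = 11
2001 = 11111010001
→ | → 11111011011 = 2011
0x52D = 10100101101
→ & → 10100001001 = 1289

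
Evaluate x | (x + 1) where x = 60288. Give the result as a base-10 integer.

60289

x = 1110101110000000 = 60288
x + 1 = 1110101110000001
OR    = 1110101110000001 = 60289
(x | (x + 1) sets the lowest cleared bit.)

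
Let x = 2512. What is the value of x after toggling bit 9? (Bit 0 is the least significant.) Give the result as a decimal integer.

x = 00100111010000
bit 9 is currently 0; toggle it via x ^ (1 << 9) = x ^ 512
→ 00101111010000 = 3024

3024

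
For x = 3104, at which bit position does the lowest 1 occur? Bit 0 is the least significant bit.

3104 = 110000100000
Trailing zeros: 5, so the lowest set bit is bit 5 (value 32).

5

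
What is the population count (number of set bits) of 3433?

3433 = 110101101001
Count the 1s: 1 + 1 + 1 + 1 + 1 + 1 + 1 = 7

7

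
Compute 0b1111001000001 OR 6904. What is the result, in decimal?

7929

a = 1111001000001
6904 = 1101011111000
 OR → 1111011111001 = 7929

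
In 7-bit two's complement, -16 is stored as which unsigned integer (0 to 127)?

112

16 in 7 bits: 0010000
Invert: 1101111
Add 1:  1110000 = 112
(Check: 2^7 - 16 = 128 - 16 = 112.)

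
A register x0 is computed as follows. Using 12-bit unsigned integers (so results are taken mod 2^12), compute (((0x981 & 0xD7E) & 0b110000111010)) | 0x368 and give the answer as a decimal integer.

0x981 = 100110000001
0xD7E = 110101111110
→ & → 100100000000 = 2304
0b110000111010 = 110000111010
→ & → 100000000000 = 2048
0x368 = 001101101000
→ | → 101101101000 = 2920

2920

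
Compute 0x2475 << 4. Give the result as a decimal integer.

149328

0x2475 = 000010010001110101
shift left by 4 → 100100011101010000 = 149328
(equivalently, 9333 × 2^4 = 9333 × 16)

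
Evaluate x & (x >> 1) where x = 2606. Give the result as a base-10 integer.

6

x = 101000101110 = 2606
x>>1 = 010100010111
AND  = 000000000110 = 6
(x & (x >> 1) has a 1 wherever x has two consecutive 1 bits.)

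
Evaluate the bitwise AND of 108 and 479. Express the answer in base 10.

108 = 001101100
479 = 111011111
AND → 001001100 = 76

76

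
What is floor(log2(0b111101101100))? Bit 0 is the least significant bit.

0b111101101100 = 111101101100
The topmost 1 is at position 11 (since 2^11 = 2048 ≤ 3948 < 4096).

11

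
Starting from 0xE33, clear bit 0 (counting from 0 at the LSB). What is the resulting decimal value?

x = 111000110011
bit 0 is currently 1; clear it via x & ~(1 << 0) = x & ~1
→ 111000110010 = 3634

3634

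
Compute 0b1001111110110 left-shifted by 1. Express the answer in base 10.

10220

x = 01001111110110
shift left by 1 → 10011111101100 = 10220
(equivalently, 5110 × 2^1 = 5110 × 2)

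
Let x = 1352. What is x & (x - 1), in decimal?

x = 10101001000 = 1352
x - 1 = 10101000111
AND   = 10101000000 = 1344
(x & (x - 1) clears the lowest set bit of x.)

1344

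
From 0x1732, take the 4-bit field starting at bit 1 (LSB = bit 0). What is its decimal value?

9

v = 1011100110010
Shift right by 1: 101110011001
Mask low 4 bits: 1001 = 9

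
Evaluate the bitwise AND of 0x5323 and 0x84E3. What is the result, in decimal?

35

0x5323 = 0101001100100011
0x84E3 = 1000010011100011
AND → 0000000000100011 = 35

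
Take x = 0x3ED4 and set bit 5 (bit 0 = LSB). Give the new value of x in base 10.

16116

x = 11111011010100
bit 5 is currently 0; set it via x | (1 << 5) = x | 32
→ 11111011110100 = 16116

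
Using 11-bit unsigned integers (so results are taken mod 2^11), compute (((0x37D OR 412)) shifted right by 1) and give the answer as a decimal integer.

0x37D = 01101111101
412 = 00110011100
→ OR → 01111111101 = 1021
→ shifted right by 1 → 00111111110 = 510

510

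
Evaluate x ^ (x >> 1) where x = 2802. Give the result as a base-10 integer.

3979

x = 101011110010 = 2802
x>>1 = 010101111001
XOR  = 111110001011 = 3979
(x ^ (x >> 1) gives the standard binary-reflected Gray code of x.)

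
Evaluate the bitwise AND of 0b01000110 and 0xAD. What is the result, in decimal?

4

a = 01000110
0xAD = 10101101
AND → 00000100 = 4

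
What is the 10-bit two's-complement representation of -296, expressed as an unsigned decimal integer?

296 in 10 bits: 0100101000
Invert: 1011010111
Add 1:  1011011000 = 728
(Check: 2^10 - 296 = 1024 - 296 = 728.)

728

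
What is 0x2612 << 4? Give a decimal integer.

155936

0x2612 = 000010011000010010
shift left by 4 → 100110000100100000 = 155936
(equivalently, 9746 × 2^4 = 9746 × 16)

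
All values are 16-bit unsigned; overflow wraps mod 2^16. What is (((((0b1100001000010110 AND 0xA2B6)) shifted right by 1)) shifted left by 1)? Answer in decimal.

0b1100001000010110 = 1100001000010110
0xA2B6 = 1010001010110110
→ AND → 1000001000010110 = 33302
→ shifted right by 1 → 0100000100001011 = 16651
→ shifted left by 1 (mod 2^16) → 1000001000010110 = 33302

33302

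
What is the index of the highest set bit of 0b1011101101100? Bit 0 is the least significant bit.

12

0b1011101101100 = 1011101101100
The topmost 1 is at position 12 (since 2^12 = 4096 ≤ 5996 < 8192).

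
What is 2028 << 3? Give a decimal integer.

2028 = 00011111101100
shift left by 3 → 11111101100000 = 16224
(equivalently, 2028 × 2^3 = 2028 × 8)

16224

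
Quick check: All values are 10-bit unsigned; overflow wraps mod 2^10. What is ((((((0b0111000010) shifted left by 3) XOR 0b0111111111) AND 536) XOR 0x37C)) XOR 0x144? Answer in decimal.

0b0111000010 = 0111000010
→ shifted left by 3 (mod 2^10) → 1000010000 = 528
0b0111111111 = 0111111111
→ XOR → 1111101111 = 1007
536 = 1000011000
→ AND → 1000001000 = 520
0x37C = 1101111100
→ XOR → 0101110100 = 372
0x144 = 0101000100
→ XOR → 0000110000 = 48

48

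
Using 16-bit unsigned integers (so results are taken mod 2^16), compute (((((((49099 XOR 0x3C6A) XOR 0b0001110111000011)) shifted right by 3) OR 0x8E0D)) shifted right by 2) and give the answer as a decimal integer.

49099 = 1011111111001011
0x3C6A = 0011110001101010
→ XOR → 1000001110100001 = 33697
0b0001110111000011 = 0001110111000011
→ XOR → 1001111001100010 = 40546
→ shifted right by 3 → 0001001111001100 = 5068
0x8E0D = 1000111000001101
→ OR → 1001111111001101 = 40909
→ shifted right by 2 → 0010011111110011 = 10227

10227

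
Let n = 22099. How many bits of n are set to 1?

8

22099 = 101011001010011
Count the 1s: 1 + 1 + 1 + 1 + 1 + 1 + 1 + 1 = 8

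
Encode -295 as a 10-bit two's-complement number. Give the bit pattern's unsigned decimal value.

295 in 10 bits: 0100100111
Invert: 1011011000
Add 1:  1011011001 = 729
(Check: 2^10 - 295 = 1024 - 295 = 729.)

729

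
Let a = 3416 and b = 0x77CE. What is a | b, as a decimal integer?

32734

3416 = 000110101011000
0x77CE = 111011111001110
 OR → 111111111011110 = 32734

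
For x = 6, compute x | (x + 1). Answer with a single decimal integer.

7

x = 110 = 6
x + 1 = 111
OR    = 111 = 7
(x | (x + 1) sets the lowest cleared bit.)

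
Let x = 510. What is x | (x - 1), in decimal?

x = 111111110 = 510
x - 1 = 111111101
OR    = 111111111 = 511
(x | (x - 1) sets all bits below the lowest set bit.)

511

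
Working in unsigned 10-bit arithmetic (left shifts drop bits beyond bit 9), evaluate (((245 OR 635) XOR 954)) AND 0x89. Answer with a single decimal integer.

245 = 0011110101
635 = 1001111011
→ OR → 1011111111 = 767
954 = 1110111010
→ XOR → 0101000101 = 325
0x89 = 0010001001
→ AND → 0000000001 = 1

1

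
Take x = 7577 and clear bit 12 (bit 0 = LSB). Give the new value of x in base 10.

3481

x = 1110110011001
bit 12 is currently 1; clear it via x & ~(1 << 12) = x & ~4096
→ 0110110011001 = 3481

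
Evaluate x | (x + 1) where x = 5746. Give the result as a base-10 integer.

x = 1011001110010 = 5746
x + 1 = 1011001110011
OR    = 1011001110011 = 5747
(x | (x + 1) sets the lowest cleared bit.)

5747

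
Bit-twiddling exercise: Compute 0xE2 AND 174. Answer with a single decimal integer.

162

0xE2 = 11100010
174 = 10101110
AND → 10100010 = 162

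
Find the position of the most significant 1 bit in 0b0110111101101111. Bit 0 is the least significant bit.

14

0b0110111101101111 = 110111101101111
The topmost 1 is at position 14 (since 2^14 = 16384 ≤ 28527 < 32768).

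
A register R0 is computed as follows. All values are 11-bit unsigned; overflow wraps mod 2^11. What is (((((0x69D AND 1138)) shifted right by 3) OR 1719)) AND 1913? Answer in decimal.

1585

0x69D = 11010011101
1138 = 10001110010
→ AND → 10000010000 = 1040
→ shifted right by 3 → 00010000010 = 130
1719 = 11010110111
→ OR → 11010110111 = 1719
1913 = 11101111001
→ AND → 11000110001 = 1585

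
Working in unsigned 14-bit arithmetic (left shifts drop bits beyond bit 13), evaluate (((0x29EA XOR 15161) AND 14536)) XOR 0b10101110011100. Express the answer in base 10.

0x29EA = 10100111101010
15161 = 11101100111001
→ XOR → 01001011010011 = 4819
14536 = 11100011001000
→ AND → 01000011000000 = 4288
0b10101110011100 = 10101110011100
→ XOR → 11101101011100 = 15196

15196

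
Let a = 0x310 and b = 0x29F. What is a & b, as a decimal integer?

0x310 = 1100010000
0x29F = 1010011111
AND → 1000010000 = 528

528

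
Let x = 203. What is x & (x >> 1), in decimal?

x = 11001011 = 203
x>>1 = 01100101
AND  = 01000001 = 65
(x & (x >> 1) has a 1 wherever x has two consecutive 1 bits.)

65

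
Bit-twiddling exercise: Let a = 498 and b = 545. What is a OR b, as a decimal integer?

498 = 0111110010
545 = 1000100001
 OR → 1111110011 = 1011

1011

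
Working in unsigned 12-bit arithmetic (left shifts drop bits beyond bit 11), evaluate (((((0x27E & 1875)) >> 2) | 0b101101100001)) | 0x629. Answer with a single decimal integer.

0x27E = 001001111110
1875 = 011101010011
→ & → 001001010010 = 594
→ >> 2 → 000010010100 = 148
0b101101100001 = 101101100001
→ | → 101111110101 = 3061
0x629 = 011000101001
→ | → 111111111101 = 4093

4093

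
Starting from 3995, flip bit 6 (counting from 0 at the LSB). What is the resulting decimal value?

x = 111110011011
bit 6 is currently 0; toggle it via x ^ (1 << 6) = x ^ 64
→ 111111011011 = 4059

4059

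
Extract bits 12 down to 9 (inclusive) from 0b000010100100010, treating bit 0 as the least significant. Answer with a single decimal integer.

2

v = 000010100100010
Shift right by 9: 000010
Mask low 4 bits: 0010 = 2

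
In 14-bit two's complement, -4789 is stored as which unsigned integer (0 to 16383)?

11595

4789 in 14 bits: 01001010110101
Invert: 10110101001010
Add 1:  10110101001011 = 11595
(Check: 2^14 - 4789 = 16384 - 4789 = 11595.)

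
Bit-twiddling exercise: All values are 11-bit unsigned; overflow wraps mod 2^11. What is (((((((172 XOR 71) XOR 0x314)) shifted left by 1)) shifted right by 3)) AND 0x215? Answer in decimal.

21

172 = 00010101100
71 = 00001000111
→ XOR → 00011101011 = 235
0x314 = 01100010100
→ XOR → 01111111111 = 1023
→ shifted left by 1 (mod 2^11) → 11111111110 = 2046
→ shifted right by 3 → 00011111111 = 255
0x215 = 01000010101
→ AND → 00000010101 = 21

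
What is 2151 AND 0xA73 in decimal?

2147

2151 = 100001100111
0xA73 = 101001110011
AND → 100001100011 = 2147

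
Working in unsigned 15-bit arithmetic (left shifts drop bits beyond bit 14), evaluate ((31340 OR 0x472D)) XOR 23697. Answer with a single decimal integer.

9212

31340 = 111101001101100
0x472D = 100011100101101
→ OR → 111111101101101 = 32621
23697 = 101110010010001
→ XOR → 010001111111100 = 9212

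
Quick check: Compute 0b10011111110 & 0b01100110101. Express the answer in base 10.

a = 10011111110
b = 01100110101
AND → 00000110100 = 52

52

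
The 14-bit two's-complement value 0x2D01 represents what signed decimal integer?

-4863

pattern = 10110100000001 (MSB is 1 ⇒ negative)
Invert: 01001011111110, add 1 → 01001011111111 = 4863, so the value is -4863.
(Equivalently: 11521 - 2^14 = 11521 - 16384 = -4863.)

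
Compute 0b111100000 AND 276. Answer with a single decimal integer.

256

a = 111100000
276 = 100010100
AND → 100000000 = 256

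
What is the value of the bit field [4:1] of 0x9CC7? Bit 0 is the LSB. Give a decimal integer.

3

v = 1001110011000111
Shift right by 1: 100111001100011
Mask low 4 bits: 0011 = 3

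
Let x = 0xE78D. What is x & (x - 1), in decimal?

59276

x = 1110011110001101 = 59277
x - 1 = 1110011110001100
AND   = 1110011110001100 = 59276
(x & (x - 1) clears the lowest set bit of x.)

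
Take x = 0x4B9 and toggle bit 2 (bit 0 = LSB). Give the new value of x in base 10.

1213

x = 10010111001
bit 2 is currently 0; toggle it via x ^ (1 << 2) = x ^ 4
→ 10010111101 = 1213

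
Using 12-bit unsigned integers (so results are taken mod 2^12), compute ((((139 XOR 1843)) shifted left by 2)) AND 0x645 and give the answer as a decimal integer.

1600

139 = 000010001011
1843 = 011100110011
→ XOR → 011110111000 = 1976
→ shifted left by 2 (mod 2^12) → 111011100000 = 3808
0x645 = 011001000101
→ AND → 011001000000 = 1600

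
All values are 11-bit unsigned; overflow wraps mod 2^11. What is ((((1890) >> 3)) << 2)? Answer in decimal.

944

1890 = 11101100010
→ >> 3 → 00011101100 = 236
→ << 2 (mod 2^11) → 01110110000 = 944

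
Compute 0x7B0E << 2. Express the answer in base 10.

0x7B0E = 00111101100001110
shift left by 2 → 11110110000111000 = 126008
(equivalently, 31502 × 2^2 = 31502 × 4)

126008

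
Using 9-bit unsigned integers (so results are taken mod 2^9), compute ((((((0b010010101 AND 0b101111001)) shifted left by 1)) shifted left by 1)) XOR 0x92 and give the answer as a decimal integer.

214

0b010010101 = 010010101
0b101111001 = 101111001
→ AND → 000010001 = 17
→ shifted left by 1 (mod 2^9) → 000100010 = 34
→ shifted left by 1 (mod 2^9) → 001000100 = 68
0x92 = 010010010
→ XOR → 011010110 = 214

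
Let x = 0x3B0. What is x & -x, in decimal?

16

x = 1110110000 = 944
-x (two's complement) = …0001010000
AND   = 0000010000 = 16
(x & -x isolates the lowest set bit of x.)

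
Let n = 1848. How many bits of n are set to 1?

6

1848 = 11100111000
Count the 1s: 1 + 1 + 1 + 1 + 1 + 1 = 6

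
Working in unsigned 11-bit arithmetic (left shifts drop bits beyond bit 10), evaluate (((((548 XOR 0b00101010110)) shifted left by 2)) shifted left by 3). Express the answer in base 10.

548 = 01000100100
0b00101010110 = 00101010110
→ XOR → 01101110010 = 882
→ shifted left by 2 (mod 2^11) → 10111001000 = 1480
→ shifted left by 3 (mod 2^11) → 11001000000 = 1600

1600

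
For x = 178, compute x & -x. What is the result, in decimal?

x = 10110010 = 178
-x (two's complement) = …01001110
AND   = 00000010 = 2
(x & -x isolates the lowest set bit of x.)

2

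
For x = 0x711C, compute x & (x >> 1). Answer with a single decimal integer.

12300

x = 111000100011100 = 28956
x>>1 = 011100010001110
AND  = 011000000001100 = 12300
(x & (x >> 1) has a 1 wherever x has two consecutive 1 bits.)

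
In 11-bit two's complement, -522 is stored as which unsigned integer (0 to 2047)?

1526

522 in 11 bits: 01000001010
Invert: 10111110101
Add 1:  10111110110 = 1526
(Check: 2^11 - 522 = 2048 - 522 = 1526.)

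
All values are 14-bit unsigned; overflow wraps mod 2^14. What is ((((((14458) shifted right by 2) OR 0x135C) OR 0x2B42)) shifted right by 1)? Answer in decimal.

14458 = 11100001111010
→ shifted right by 2 → 00111000011110 = 3614
0x135C = 01001101011100
→ OR → 01111101011110 = 8030
0x2B42 = 10101101000010
→ OR → 11111101011110 = 16222
→ shifted right by 1 → 01111110101111 = 8111

8111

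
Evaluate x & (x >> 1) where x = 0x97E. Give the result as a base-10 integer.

x = 100101111110 = 2430
x>>1 = 010010111111
AND  = 000000111110 = 62
(x & (x >> 1) has a 1 wherever x has two consecutive 1 bits.)

62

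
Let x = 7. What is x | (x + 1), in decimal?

x = 0111 = 7
x + 1 = 1000
OR    = 1111 = 15
(x | (x + 1) sets the lowest cleared bit.)

15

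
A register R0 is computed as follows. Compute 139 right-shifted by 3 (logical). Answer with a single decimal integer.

17

139 = 10001011
shift right by 3 → 00010001 = 17
(equivalently, floor(139 / 8))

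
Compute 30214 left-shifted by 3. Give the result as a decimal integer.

241712

30214 = 000111011000000110
shift left by 3 → 111011000000110000 = 241712
(equivalently, 30214 × 2^3 = 30214 × 8)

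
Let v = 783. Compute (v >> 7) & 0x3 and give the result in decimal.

v = 001100001111
Shift right by 7: 00110
Mask low 2 bits: 10 = 2

2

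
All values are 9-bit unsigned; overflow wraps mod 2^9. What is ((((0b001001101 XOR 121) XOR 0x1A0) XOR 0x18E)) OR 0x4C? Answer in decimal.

0b001001101 = 001001101
121 = 001111001
→ XOR → 000110100 = 52
0x1A0 = 110100000
→ XOR → 110010100 = 404
0x18E = 110001110
→ XOR → 000011010 = 26
0x4C = 001001100
→ OR → 001011110 = 94

94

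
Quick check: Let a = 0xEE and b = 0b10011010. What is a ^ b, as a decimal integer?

0xEE = 11101110
b = 10011010
XOR → 01110100 = 116

116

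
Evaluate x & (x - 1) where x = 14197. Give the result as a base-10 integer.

x = 11011101110101 = 14197
x - 1 = 11011101110100
AND   = 11011101110100 = 14196
(x & (x - 1) clears the lowest set bit of x.)

14196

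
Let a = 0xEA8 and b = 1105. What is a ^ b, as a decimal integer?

0xEA8 = 111010101000
1105 = 010001010001
XOR → 101011111001 = 2809

2809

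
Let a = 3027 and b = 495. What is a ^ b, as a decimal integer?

2620

3027 = 101111010011
495 = 000111101111
XOR → 101000111100 = 2620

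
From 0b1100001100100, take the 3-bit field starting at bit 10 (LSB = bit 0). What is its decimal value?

v = 1100001100100
Shift right by 10: 110
Mask low 3 bits: 110 = 6

6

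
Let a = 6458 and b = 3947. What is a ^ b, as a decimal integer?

6458 = 1100100111010
3947 = 0111101101011
XOR → 1011001010001 = 5713

5713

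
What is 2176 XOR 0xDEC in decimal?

2176 = 100010000000
0xDEC = 110111101100
XOR → 010101101100 = 1388

1388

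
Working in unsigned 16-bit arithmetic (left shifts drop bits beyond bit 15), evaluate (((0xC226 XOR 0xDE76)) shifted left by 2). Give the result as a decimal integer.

28992

0xC226 = 1100001000100110
0xDE76 = 1101111001110110
→ XOR → 0001110001010000 = 7248
→ shifted left by 2 (mod 2^16) → 0111000101000000 = 28992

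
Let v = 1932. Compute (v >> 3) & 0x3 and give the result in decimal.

1

v = 11110001100
Shift right by 3: 11110001
Mask low 2 bits: 01 = 1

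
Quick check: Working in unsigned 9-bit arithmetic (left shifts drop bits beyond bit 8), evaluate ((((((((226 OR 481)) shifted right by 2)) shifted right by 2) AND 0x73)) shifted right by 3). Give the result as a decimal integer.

226 = 011100010
481 = 111100001
→ OR → 111100011 = 483
→ shifted right by 2 → 001111000 = 120
→ shifted right by 2 → 000011110 = 30
0x73 = 001110011
→ AND → 000010010 = 18
→ shifted right by 3 → 000000010 = 2

2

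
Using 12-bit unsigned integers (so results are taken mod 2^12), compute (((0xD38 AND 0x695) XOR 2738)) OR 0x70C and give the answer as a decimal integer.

0xD38 = 110100111000
0x695 = 011010010101
→ AND → 010000010000 = 1040
2738 = 101010110010
→ XOR → 111010100010 = 3746
0x70C = 011100001100
→ OR → 111110101110 = 4014

4014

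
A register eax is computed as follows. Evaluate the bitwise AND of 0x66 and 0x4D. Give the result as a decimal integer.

0x66 = 1100110
0x4D = 1001101
AND → 1000100 = 68

68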